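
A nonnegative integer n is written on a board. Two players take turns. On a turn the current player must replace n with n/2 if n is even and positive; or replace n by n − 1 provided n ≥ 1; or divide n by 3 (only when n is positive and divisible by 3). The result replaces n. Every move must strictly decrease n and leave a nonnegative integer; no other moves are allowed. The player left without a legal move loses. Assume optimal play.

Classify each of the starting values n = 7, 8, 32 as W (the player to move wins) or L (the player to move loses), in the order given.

Use the standard recursion: the mover loses at a terminal position; elsewhere, the mover wins exactly when some move hands the opponent an L position.
n=0: no move → L
n=1: W (go to 0, an L position)
n=2: L (sole option 1(W) is W)
n=3: W (go to 2, an L position)
n=4: W (go to 2, an L position)
n=5: L (sole option 4(W) is W)
n=6: W (go to 2, an L position)
n=7: L (sole option 6(W) is W)
n=8: W (go to 7, an L position)
n=9: L (options 3(W), 8(W) are all W)
n=10: W (go to 5, an L position)
n=11: L (sole option 10(W) is W)
n=12: W (go to 11, an L position)
n=13: L (sole option 12(W) is W)
n=14: W (go to 7, an L position)
n=15: W (go to 5, an L position)
n=16: L (options 8(W), 15(W) are all W)
n=17: W (go to 16, an L position)
n=18: W (go to 9, an L position)
n=19: L (sole option 18(W) is W)
n=20: W (go to 19, an L position)
n=21: W (go to 7, an L position)
n=22: W (go to 11, an L position)
n=23: L (sole option 22(W) is W)
n=24: W (go to 23, an L position)
n=25: L (sole option 24(W) is W)
n=26: W (go to 13, an L position)
n=27: W (go to 9, an L position)
n=28: L (options 14(W), 27(W) are all W)
n=29: W (go to 28, an L position)
n=30: L (options 10(W), 15(W), 29(W) are all W)
n=31: W (go to 30, an L position)
n=32: W (go to 16, an L position)

7: L, 8: W, 32: W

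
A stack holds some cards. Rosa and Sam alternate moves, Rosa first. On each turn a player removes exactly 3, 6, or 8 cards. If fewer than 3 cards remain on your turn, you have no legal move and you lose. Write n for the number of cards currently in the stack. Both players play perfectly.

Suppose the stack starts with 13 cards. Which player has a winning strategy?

Use the standard recursion: the mover loses at a terminal position; elsewhere, the mover wins exactly when some move hands the opponent an L position.
n=0: no move → L
n=1: no move → L
n=2: no move → L
n=3: W (go to 0, an L position)
n=4: W (go to 1, an L position)
n=5: W (go to 2, an L position)
n=6: W (go to 0, an L position)
n=7: W (go to 1, an L position)
n=8: W (go to 2, an L position)
n=9: W (go to 1, an L position)
n=10: W (go to 2, an L position)
n=11: L (options 8(W), 5(W), 3(W) are all W)
n=12: L (options 9(W), 6(W), 4(W) are all W)
n=13: L (options 10(W), 7(W), 5(W) are all W)
Every move from 13 reaches a W position, so the mover loses.

Sam wins.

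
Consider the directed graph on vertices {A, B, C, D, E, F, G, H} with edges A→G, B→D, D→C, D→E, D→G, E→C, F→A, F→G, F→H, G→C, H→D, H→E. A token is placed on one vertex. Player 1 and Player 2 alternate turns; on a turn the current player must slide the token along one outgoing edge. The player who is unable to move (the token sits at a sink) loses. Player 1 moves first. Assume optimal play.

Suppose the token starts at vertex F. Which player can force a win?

Player 1 wins.

Positions with no move are L. A position that does have a move is losing for the player to move precisely when every available move leads to a winning position for the opponent. Fill in the labels:
Every edge goes from a vertex to one that appears earlier in the order C, E, G, D, A, H, B, F, so processing vertices in that order labels each vertex after all of its successors.
C: no outgoing edge → L
E: can move to C, which is L ⇒ W
G: can move to C, which is L ⇒ W
D: can move to C, which is L ⇒ W
A: the only move is to G(W), a W ⇒ L
H: moves to D(W), E(W); every one is W ⇒ L
B: the only move is to D(W), a W ⇒ L
F: can move to H, which is L ⇒ W
From F Player 1 can move to H, reaching an L position.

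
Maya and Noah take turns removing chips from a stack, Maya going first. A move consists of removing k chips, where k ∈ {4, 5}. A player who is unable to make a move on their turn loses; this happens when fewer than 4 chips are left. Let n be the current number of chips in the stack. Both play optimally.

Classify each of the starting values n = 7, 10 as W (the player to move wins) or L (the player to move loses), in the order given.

Classify positions by backward induction: terminal positions (no move available) are L. From any other position, the mover wins iff some move reaches an L.
n=0: no move → L
n=1: no move → L
n=2: no move → L
n=3: no move → L
n=4: →0(L), so W
n=5: →1(L), so W
n=6: →2(L), so W
n=7: →3(L), so W
n=8: →3(L), so W
n=9: →5(W), 4(W) — all W, so L
n=10: →6(W), 5(W) — all W, so L

7: W, 10: L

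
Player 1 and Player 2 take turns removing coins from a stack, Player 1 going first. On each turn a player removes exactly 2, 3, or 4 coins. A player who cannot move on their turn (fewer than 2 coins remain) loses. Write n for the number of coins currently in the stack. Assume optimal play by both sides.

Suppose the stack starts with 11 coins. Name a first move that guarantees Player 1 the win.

Remove 4, leaving 7.

Build the W/L table. Terminal = L. A non-terminal position is W if it has a move to some L; otherwise it is L.
n=0: no move → L
n=1: no move → L
n=2: W (go to 0, an L position)
n=3: W (go to 1, an L position)
n=4: W (go to 1, an L position)
n=5: W (go to 1, an L position)
n=6: L (options 4(W), 3(W), 2(W) are all W)
n=7: L (options 5(W), 4(W), 3(W) are all W)
n=8: W (go to 6, an L position)
n=9: W (go to 7, an L position)
n=10: W (go to 7, an L position)
n=11: W (go to 7, an L position)
From 11, the L positions reachable in one move are: 7.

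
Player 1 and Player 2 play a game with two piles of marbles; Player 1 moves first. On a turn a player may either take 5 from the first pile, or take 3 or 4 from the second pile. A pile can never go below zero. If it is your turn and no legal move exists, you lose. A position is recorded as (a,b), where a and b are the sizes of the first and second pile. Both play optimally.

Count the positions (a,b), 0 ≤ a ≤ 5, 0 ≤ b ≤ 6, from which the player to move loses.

Compute win/loss labels from the base case upward. A position with no move is L. Any other position is W if it can reach an L in one move, else L.
Every move lowers a or b (never raises either), so fill the grid row by row in increasing a, and left to right within a row: each cell's successors are then already labelled.
      b=0  b=1  b=2  b=3  b=4  b=5  b=6
a=0:    L    L    L    W    W    W    W
a=1:    L    L    L    W    W    W    W
a=2:    L    L    L    W    W    W    W
a=3:    L    L    L    W    W    W    W
a=4:    L    L    L    W    W    W    W
a=5:    W    W    W    L    L    L    W
Cells with no legal move (terminal, hence L): (0,0), (0,1), (0,2), (1,0), (1,1), (1,2), (2,0), (2,1), (2,2), (3,0), (3,1), (3,2), (4,0), (4,1), (4,2).
The remaining L cells, each justified by listing all of its moves:
(5,3): moves to (0,3)(W), (5,0)(W); every one is W ⇒ L
(5,4): moves to (0,4)(W), (5,1)(W), (5,0)(W); every one is W ⇒ L
(5,5): moves to (0,5)(W), (5,2)(W), (5,1)(W); every one is W ⇒ L
Every other cell has at least one move into one of the L cells above, so it is W.
L cells per row: a=0: 3, a=1: 3, a=2: 3, a=3: 3, a=4: 3, a=5: 3; total 18.

18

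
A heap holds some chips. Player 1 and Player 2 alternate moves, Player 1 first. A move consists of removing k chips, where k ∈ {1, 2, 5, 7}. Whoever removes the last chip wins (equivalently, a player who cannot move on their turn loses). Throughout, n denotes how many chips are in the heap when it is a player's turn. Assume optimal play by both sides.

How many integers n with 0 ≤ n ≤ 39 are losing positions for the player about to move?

14

Use the standard recursion: the mover loses at a terminal position; elsewhere, the mover wins exactly when some move hands the opponent an L position.
n=0: no move → L
n=1: can move to 0, which is L ⇒ W
n=2: can move to 0, which is L ⇒ W
n=3: moves to 2(W), 1(W); every one is W ⇒ L
n=4: can move to 3, which is L ⇒ W
n=5: can move to 3, which is L ⇒ W
n=6: moves to 5(W), 4(W), 1(W); every one is W ⇒ L
n=7: can move to 6, which is L ⇒ W
n=8: can move to 6, which is L ⇒ W
n=9: moves to 8(W), 7(W), 4(W), 2(W); every one is W ⇒ L
n=10: can move to 9, which is L ⇒ W
n=11: can move to 9, which is L ⇒ W
n=12: moves to 11(W), 10(W), 7(W), 5(W); every one is W ⇒ L
n=13: can move to 12, which is L ⇒ W
n=14: can move to 12, which is L ⇒ W
n=15: moves to 14(W), 13(W), 10(W), 8(W); every one is W ⇒ L
n=16: can move to 15, which is L ⇒ W
n=17: can move to 15, which is L ⇒ W
n=18: moves to 17(W), 16(W), 13(W), 11(W); every one is W ⇒ L
n=19: can move to 18, which is L ⇒ W
n=20: can move to 18, which is L ⇒ W
n=21: moves to 20(W), 19(W), 16(W), 14(W); every one is W ⇒ L
n=22: can move to 21, which is L ⇒ W
n=23: can move to 21, which is L ⇒ W
n=24: moves to 23(W), 22(W), 19(W), 17(W); every one is W ⇒ L
n=25: can move to 24, which is L ⇒ W
n=26: can move to 24, which is L ⇒ W
n=27: moves to 26(W), 25(W), 22(W), 20(W); every one is W ⇒ L
n=28: can move to 27, which is L ⇒ W
n=29: can move to 27, which is L ⇒ W
n=30: moves to 29(W), 28(W), 25(W), 23(W); every one is W ⇒ L
n=31: can move to 30, which is L ⇒ W
n=32: can move to 30, which is L ⇒ W
n=33: moves to 32(W), 31(W), 28(W), 26(W); every one is W ⇒ L
n=34: can move to 33, which is L ⇒ W
n=35: can move to 33, which is L ⇒ W
n=36: moves to 35(W), 34(W), 31(W), 29(W); every one is W ⇒ L
n=37: can move to 36, which is L ⇒ W
n=38: can move to 36, which is L ⇒ W
n=39: moves to 38(W), 37(W), 34(W), 32(W); every one is W ⇒ L
L entries with 0 ≤ n ≤ 39: n = 0, 3, 6, 9, 12, 15, 18, 21, 24, 27, 30, 33, 36, 39; that makes 14.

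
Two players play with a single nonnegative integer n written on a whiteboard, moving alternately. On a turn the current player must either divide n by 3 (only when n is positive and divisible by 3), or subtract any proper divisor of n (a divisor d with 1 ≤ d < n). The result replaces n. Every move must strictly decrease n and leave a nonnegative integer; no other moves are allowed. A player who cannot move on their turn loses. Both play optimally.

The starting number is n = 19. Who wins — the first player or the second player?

The second player wins.

Compute win/loss labels from the base case upward. A position with no move is L. Any other position is W if it can reach an L in one move, else L.
n=0: no move → L
n=1: no move → L
n=2: W (go to 1, an L position)
n=3: W (go to 1, an L position)
n=4: L (options 2(W), 3(W) are all W)
n=5: W (go to 4, an L position)
n=6: W (go to 4, an L position)
n=7: L (sole option 6(W) is W)
n=8: W (go to 4, an L position)
n=9: L (options 3(W), 6(W), 8(W) are all W)
n=10: W (go to 9, an L position)
n=11: L (sole option 10(W) is W)
n=12: W (go to 4, an L position)
n=13: L (sole option 12(W) is W)
n=14: W (go to 7, an L position)
n=15: L (options 5(W), 10(W), 12(W), 14(W) are all W)
n=16: W (go to 15, an L position)
n=17: L (sole option 16(W) is W)
n=18: W (go to 9, an L position)
n=19: L (sole option 18(W) is W)
Every move from 19 reaches a W position, so the mover loses.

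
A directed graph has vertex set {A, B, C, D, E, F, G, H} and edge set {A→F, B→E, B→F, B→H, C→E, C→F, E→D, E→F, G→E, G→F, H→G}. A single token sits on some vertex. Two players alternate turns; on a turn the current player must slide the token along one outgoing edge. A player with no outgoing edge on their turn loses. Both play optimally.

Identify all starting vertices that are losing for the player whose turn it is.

Label each position W (a win for the player to move) or L (a loss). A position with no legal move is L; any other position is W exactly when some move reaches an L, and L when every move reaches a W.
Every edge goes from a vertex to one that appears earlier in the order F, D, E, G, A, C, H, B, so processing vertices in that order labels each vertex after all of its successors.
F: no outgoing edge → L
D: no outgoing edge → L
E: W (go to D, an L position)
G: W (go to F, an L position)
A: W (go to F, an L position)
C: W (go to F, an L position)
H: L (sole option G(W) is W)
B: W (go to H, an L position)
Reading off the rows marked L gives the requested list; there are 3 such vertices.

D, F, H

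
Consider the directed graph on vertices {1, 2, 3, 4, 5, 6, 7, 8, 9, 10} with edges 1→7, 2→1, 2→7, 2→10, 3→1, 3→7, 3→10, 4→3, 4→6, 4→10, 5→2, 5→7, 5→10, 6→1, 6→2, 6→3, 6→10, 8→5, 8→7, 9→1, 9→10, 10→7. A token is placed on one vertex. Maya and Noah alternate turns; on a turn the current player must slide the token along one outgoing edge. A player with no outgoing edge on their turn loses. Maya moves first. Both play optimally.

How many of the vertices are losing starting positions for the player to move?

3

Use the standard recursion: the mover loses at a terminal position; elsewhere, the mover wins exactly when some move hands the opponent an L position.
Every edge goes from a vertex to one that appears earlier in the order 7, 1, 10, 2, 3, 9, 6, 5, 8, 4, so processing vertices in that order labels each vertex after all of its successors.
7: no outgoing edge → L
1: reaches L-position 7 → W
10: reaches L-position 7 → W
2: reaches L-position 7 → W
3: reaches L-position 7 → W
9: only reaches 10(W), 1(W), all W → L
6: only reaches 3(W), 2(W), 10(W), 1(W), all W → L
5: reaches L-position 7 → W
8: reaches L-position 7 → W
4: reaches L-position 6 → W
The L vertices are 6, 7, 9; that is 3 in all.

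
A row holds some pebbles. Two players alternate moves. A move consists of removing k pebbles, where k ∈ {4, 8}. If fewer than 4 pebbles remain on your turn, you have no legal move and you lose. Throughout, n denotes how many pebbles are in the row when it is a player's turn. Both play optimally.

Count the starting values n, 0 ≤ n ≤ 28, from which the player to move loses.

12

Label each position W (a win for the player to move) or L (a loss). A position with no legal move is L; any other position is W exactly when some move reaches an L, and L when every move reaches a W.
n=0: no move → L
n=1: no move → L
n=2: no move → L
n=3: no move → L
n=4: reaches L-position 0 → W
n=5: reaches L-position 1 → W
n=6: reaches L-position 2 → W
n=7: reaches L-position 3 → W
n=8: reaches L-position 0 → W
n=9: reaches L-position 1 → W
n=10: reaches L-position 2 → W
n=11: reaches L-position 3 → W
n=12: only reaches 8(W), 4(W), all W → L
n=13: only reaches 9(W), 5(W), all W → L
n=14: only reaches 10(W), 6(W), all W → L
n=15: only reaches 11(W), 7(W), all W → L
n=16: reaches L-position 12 → W
n=17: reaches L-position 13 → W
n=18: reaches L-position 14 → W
n=19: reaches L-position 15 → W
n=20: reaches L-position 12 → W
n=21: reaches L-position 13 → W
n=22: reaches L-position 14 → W
n=23: reaches L-position 15 → W
n=24: only reaches 20(W), 16(W), all W → L
n=25: only reaches 21(W), 17(W), all W → L
n=26: only reaches 22(W), 18(W), all W → L
n=27: only reaches 23(W), 19(W), all W → L
n=28: reaches L-position 24 → W
L entries with 0 ≤ n ≤ 28: n = 0, 1, 2, 3, 12, 13, 14, 15, 24, 25, 26, 27; that makes 12.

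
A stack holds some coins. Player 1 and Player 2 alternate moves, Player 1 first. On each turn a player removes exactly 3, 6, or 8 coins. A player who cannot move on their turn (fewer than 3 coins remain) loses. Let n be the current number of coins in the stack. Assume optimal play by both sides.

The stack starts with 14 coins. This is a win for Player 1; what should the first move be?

Remove 3, leaving 11.

Label each position W (a win for the player to move) or L (a loss). A position with no legal move is L; any other position is W exactly when some move reaches an L, and L when every move reaches a W.
n=0: no move → L
n=1: no move → L
n=2: no move → L
n=3: →0(L), so W
n=4: →1(L), so W
n=5: →2(L), so W
n=6: →0(L), so W
n=7: →1(L), so W
n=8: →2(L), so W
n=9: →1(L), so W
n=10: →2(L), so W
n=11: →8(W), 5(W), 3(W) — all W, so L
n=12: →9(W), 6(W), 4(W) — all W, so L
n=13: →10(W), 7(W), 5(W) — all W, so L
n=14: →11(L), so W
From 14, the L positions reachable in one move are: 11.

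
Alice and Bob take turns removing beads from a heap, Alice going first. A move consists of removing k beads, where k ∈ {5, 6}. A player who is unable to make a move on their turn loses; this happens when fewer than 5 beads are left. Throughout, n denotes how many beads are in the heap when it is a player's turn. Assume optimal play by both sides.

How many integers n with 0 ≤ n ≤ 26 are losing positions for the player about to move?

15

Positions with no move are L. A position that does have a move is losing for the player to move precisely when every available move leads to a winning position for the opponent. Fill in the labels:
n=0: no move → L
n=1: no move → L
n=2: no move → L
n=3: no move → L
n=4: no move → L
n=5: →0(L), so W
n=6: →1(L), so W
n=7: →2(L), so W
n=8: →3(L), so W
n=9: →4(L), so W
n=10: →4(L), so W
n=11: →6(W), 5(W) — all W, so L
n=12: →7(W), 6(W) — all W, so L
n=13: →8(W), 7(W) — all W, so L
n=14: →9(W), 8(W) — all W, so L
n=15: →10(W), 9(W) — all W, so L
n=16: →11(L), so W
n=17: →12(L), so W
n=18: →13(L), so W
n=19: →14(L), so W
n=20: →15(L), so W
n=21: →15(L), so W
n=22: →17(W), 16(W) — all W, so L
n=23: →18(W), 17(W) — all W, so L
n=24: →19(W), 18(W) — all W, so L
n=25: →20(W), 19(W) — all W, so L
n=26: →21(W), 20(W) — all W, so L
L entries with 0 ≤ n ≤ 26: n = 0, 1, 2, 3, 4, 11, 12, 13, 14, 15, 22, 23, 24, 25, 26; that makes 15.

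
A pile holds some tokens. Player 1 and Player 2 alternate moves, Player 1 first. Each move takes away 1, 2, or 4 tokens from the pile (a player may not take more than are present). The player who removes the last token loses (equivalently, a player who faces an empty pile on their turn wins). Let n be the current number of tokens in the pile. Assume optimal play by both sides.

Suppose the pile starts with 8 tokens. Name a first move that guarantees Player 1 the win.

Remove 1, leaving 7.

Positions with no move are W. A position that does have a move is losing for the player to move precisely when every available move leads to a winning position for the opponent. Fill in the labels:
n=0: no move; the opponent has just taken the last token and therefore loses → W
n=1: L (sole option 0(W) is W)
n=2: W (go to 1, an L position)
n=3: W (go to 1, an L position)
n=4: L (options 3(W), 2(W), 0(W) are all W)
n=5: W (go to 4, an L position)
n=6: W (go to 4, an L position)
n=7: L (options 6(W), 5(W), 3(W) are all W)
n=8: W (go to 7, an L position)
From 8, the L positions reachable in one move are: 7, 4. Any move reaching one of these is winning.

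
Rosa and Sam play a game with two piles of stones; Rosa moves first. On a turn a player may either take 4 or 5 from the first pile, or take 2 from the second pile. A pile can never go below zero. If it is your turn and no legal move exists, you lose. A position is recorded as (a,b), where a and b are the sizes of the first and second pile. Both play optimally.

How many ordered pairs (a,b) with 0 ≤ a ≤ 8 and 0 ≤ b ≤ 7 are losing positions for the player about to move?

Work bottom-up. With no move the player to move loses. Otherwise the position is W if at least one move leads to an L position for the opponent, and L if every move leads to a W.
Every move lowers a or b (never raises either), so fill the grid row by row in increasing a, and left to right within a row: each cell's successors are then already labelled.
      b=0  b=1  b=2  b=3  b=4  b=5  b=6  b=7
a=0:    L    L    W    W    L    L    W    W
a=1:    L    L    W    W    L    L    W    W
a=2:    L    L    W    W    L    L    W    W
a=3:    L    L    W    W    L    L    W    W
a=4:    W    W    L    L    W    W    L    L
a=5:    W    W    L    L    W    W    L    L
a=6:    W    W    L    L    W    W    L    L
a=7:    W    W    L    L    W    W    L    L
a=8:    W    W    W    W    W    W    W    W
Cells with no legal move (terminal, hence L): (0,0), (0,1), (1,0), (1,1), (2,0), (2,1), (3,0), (3,1).
The remaining L cells, each justified by listing all of its moves:
(0,4): →(0,2)(W) only, which is W, so L
(0,5): →(0,3)(W) only, which is W, so L
(1,4): →(1,2)(W) only, which is W, so L
(1,5): →(1,3)(W) only, which is W, so L
(2,4): →(2,2)(W) only, which is W, so L
(2,5): →(2,3)(W) only, which is W, so L
(3,4): →(3,2)(W) only, which is W, so L
(3,5): →(3,3)(W) only, which is W, so L
(4,2): →(0,2)(W), (4,0)(W) — all W, so L
(4,3): →(0,3)(W), (4,1)(W) — all W, so L
(4,6): →(0,6)(W), (4,4)(W) — all W, so L
(4,7): →(0,7)(W), (4,5)(W) — all W, so L
(5,2): →(1,2)(W), (0,2)(W), (5,0)(W) — all W, so L
(5,3): →(1,3)(W), (0,3)(W), (5,1)(W) — all W, so L
(5,6): →(1,6)(W), (0,6)(W), (5,4)(W) — all W, so L
(5,7): →(1,7)(W), (0,7)(W), (5,5)(W) — all W, so L
(6,2): →(2,2)(W), (1,2)(W), (6,0)(W) — all W, so L
(6,3): →(2,3)(W), (1,3)(W), (6,1)(W) — all W, so L
(6,6): →(2,6)(W), (1,6)(W), (6,4)(W) — all W, so L
(6,7): →(2,7)(W), (1,7)(W), (6,5)(W) — all W, so L
(7,2): →(3,2)(W), (2,2)(W), (7,0)(W) — all W, so L
(7,3): →(3,3)(W), (2,3)(W), (7,1)(W) — all W, so L
(7,6): →(3,6)(W), (2,6)(W), (7,4)(W) — all W, so L
(7,7): →(3,7)(W), (2,7)(W), (7,5)(W) — all W, so L
Every other cell has at least one move into one of the L cells above, so it is W.
L cells per row: a=0: 4, a=1: 4, a=2: 4, a=3: 4, a=4: 4, a=5: 4, a=6: 4, a=7: 4, a=8: 0; total 32.

32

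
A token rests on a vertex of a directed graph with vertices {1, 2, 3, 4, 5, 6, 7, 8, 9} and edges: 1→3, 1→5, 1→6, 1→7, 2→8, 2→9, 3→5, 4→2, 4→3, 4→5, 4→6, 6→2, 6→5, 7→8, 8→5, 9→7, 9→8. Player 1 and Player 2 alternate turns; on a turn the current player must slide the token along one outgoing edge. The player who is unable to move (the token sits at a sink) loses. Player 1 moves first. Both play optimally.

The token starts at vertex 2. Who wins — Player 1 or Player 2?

Player 2 wins.

Classify positions by backward induction: terminal positions (no move available) are L. From any other position, the mover wins iff some move reaches an L.
Every edge goes from a vertex to one that appears earlier in the order 5, 8, 7, 9, 3, 2, 6, 1, 4, so processing vertices in that order labels each vertex after all of its successors.
5: no outgoing edge → L
8: can move to 5, which is L ⇒ W
7: the only move is to 8(W), a W ⇒ L
9: can move to 7, which is L ⇒ W
3: can move to 5, which is L ⇒ W
2: moves to 9(W), 8(W); every one is W ⇒ L
6: can move to 2, which is L ⇒ W
1: can move to 7, which is L ⇒ W
4: can move to 2, which is L ⇒ W
The starting position 2 is L: whatever Player 1 does, the opponent receives a W position.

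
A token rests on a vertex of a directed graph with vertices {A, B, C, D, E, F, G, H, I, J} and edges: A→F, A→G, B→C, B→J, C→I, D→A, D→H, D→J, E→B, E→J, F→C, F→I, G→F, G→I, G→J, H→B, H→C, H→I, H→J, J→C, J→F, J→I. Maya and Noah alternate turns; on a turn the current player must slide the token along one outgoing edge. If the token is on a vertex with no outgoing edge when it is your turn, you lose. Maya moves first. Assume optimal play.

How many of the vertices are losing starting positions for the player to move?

Label each position W (a win for the player to move) or L (a loss). A position with no legal move is L; any other position is W exactly when some move reaches an L, and L when every move reaches a W.
Every edge goes from a vertex to one that appears earlier in the order I, C, F, J, B, G, A, E, H, D, so processing vertices in that order labels each vertex after all of its successors.
I: no outgoing edge → L
C: reaches L-position I → W
F: reaches L-position I → W
J: reaches L-position I → W
B: only reaches J(W), C(W), all W → L
G: reaches L-position I → W
A: only reaches G(W), F(W), all W → L
E: reaches L-position B → W
H: reaches L-position B → W
D: reaches L-position A → W
The L vertices are A, B, I; that is 3 in all.

3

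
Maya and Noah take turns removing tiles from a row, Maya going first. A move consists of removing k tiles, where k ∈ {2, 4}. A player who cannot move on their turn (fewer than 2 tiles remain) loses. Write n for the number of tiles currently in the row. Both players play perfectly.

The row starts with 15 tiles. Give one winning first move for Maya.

Use the standard recursion: the mover loses at a terminal position; elsewhere, the mover wins exactly when some move hands the opponent an L position.
n=0: no move → L
n=1: no move → L
n=2: →0(L), so W
n=3: →1(L), so W
n=4: →0(L), so W
n=5: →1(L), so W
n=6: →4(W), 2(W) — all W, so L
n=7: →5(W), 3(W) — all W, so L
n=8: →6(L), so W
n=9: →7(L), so W
n=10: →6(L), so W
n=11: →7(L), so W
n=12: →10(W), 8(W) — all W, so L
n=13: →11(W), 9(W) — all W, so L
n=14: →12(L), so W
n=15: →13(L), so W
From 15, the L positions reachable in one move are: 13.

Remove 2, leaving 13.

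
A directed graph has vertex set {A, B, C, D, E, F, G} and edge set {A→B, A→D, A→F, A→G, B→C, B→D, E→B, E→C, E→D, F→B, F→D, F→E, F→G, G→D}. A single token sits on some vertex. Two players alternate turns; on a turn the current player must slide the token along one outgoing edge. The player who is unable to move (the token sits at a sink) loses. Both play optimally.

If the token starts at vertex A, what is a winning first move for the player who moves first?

Move to D.

Classify positions by backward induction: terminal positions (no move available) are L. From any other position, the mover wins iff some move reaches an L.
Every edge goes from a vertex to one that appears earlier in the order D, C, B, E, G, F, A, so processing vertices in that order labels each vertex after all of its successors.
D: no outgoing edge → L
C: no outgoing edge → L
B: →C(L), so W
E: →C(L), so W
G: →D(L), so W
F: →D(L), so W
A: →D(L), so W
From A, the L positions reachable in one move are: D.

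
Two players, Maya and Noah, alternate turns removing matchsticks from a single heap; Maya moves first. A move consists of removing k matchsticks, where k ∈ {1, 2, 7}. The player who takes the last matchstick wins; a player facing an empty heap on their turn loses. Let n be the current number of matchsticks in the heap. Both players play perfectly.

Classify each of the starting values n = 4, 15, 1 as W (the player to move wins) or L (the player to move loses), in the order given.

Classify positions by backward induction: terminal positions (no move available) are L. From any other position, the mover wins iff some move reaches an L.
n=0: no move → L
n=1: →0(L), so W
n=2: →0(L), so W
n=3: →2(W), 1(W) — all W, so L
n=4: →3(L), so W
n=5: →3(L), so W
n=6: →5(W), 4(W) — all W, so L
n=7: →6(L), so W
n=8: →6(L), so W
n=9: →8(W), 7(W), 2(W) — all W, so L
n=10: →9(L), so W
n=11: →9(L), so W
n=12: →11(W), 10(W), 5(W) — all W, so L
n=13: →12(L), so W
n=14: →12(L), so W
n=15: →14(W), 13(W), 8(W) — all W, so L

4: W, 15: L, 1: W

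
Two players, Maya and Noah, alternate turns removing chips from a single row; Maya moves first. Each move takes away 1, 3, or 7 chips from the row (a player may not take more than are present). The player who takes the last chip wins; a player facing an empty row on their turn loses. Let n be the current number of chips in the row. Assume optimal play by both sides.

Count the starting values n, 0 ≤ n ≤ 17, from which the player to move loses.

Label each position W (a win for the player to move) or L (a loss). A position with no legal move is L; any other position is W exactly when some move reaches an L, and L when every move reaches a W.
n=0: no move → L
n=1: W (go to 0, an L position)
n=2: L (sole option 1(W) is W)
n=3: W (go to 2, an L position)
n=4: L (options 3(W), 1(W) are all W)
n=5: W (go to 4, an L position)
n=6: L (options 5(W), 3(W) are all W)
n=7: W (go to 6, an L position)
n=8: L (options 7(W), 5(W), 1(W) are all W)
n=9: W (go to 8, an L position)
n=10: L (options 9(W), 7(W), 3(W) are all W)
n=11: W (go to 10, an L position)
n=12: L (options 11(W), 9(W), 5(W) are all W)
n=13: W (go to 12, an L position)
n=14: L (options 13(W), 11(W), 7(W) are all W)
n=15: W (go to 14, an L position)
n=16: L (options 15(W), 13(W), 9(W) are all W)
n=17: W (go to 16, an L position)
L entries with 0 ≤ n ≤ 17: n = 0, 2, 4, 6, 8, 10, 12, 14, 16; that makes 9.

9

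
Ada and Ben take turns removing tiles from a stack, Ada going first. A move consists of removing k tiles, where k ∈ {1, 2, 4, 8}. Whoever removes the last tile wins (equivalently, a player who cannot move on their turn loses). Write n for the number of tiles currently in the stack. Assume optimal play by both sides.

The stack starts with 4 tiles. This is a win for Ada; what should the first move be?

Remove 1, leaving 3.

Positions with no move are L. A position that does have a move is losing for the player to move precisely when every available move leads to a winning position for the opponent. Fill in the labels:
n=0: no move → L
n=1: →0(L), so W
n=2: →0(L), so W
n=3: →2(W), 1(W) — all W, so L
n=4: →3(L), so W
From 4, the L positions reachable in one move are: 3, 0. Any move reaching one of these is winning.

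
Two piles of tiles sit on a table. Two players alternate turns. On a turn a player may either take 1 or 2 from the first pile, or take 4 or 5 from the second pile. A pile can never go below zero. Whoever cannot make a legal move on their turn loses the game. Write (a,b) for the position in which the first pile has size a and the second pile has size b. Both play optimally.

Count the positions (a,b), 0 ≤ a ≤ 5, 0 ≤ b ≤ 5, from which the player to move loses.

Work bottom-up. With no move the player to move loses. Otherwise the position is W if at least one move leads to an L position for the opponent, and L if every move leads to a W.
Every move lowers a or b (never raises either), so fill the grid row by row in increasing a, and left to right within a row: each cell's successors are then already labelled.
      b=0  b=1  b=2  b=3  b=4  b=5
a=0:    L    L    L    L    W    W
a=1:    W    W    W    W    L    L
a=2:    W    W    W    W    W    W
a=3:    L    L    L    L    W    W
a=4:    W    W    W    W    L    L
a=5:    W    W    W    W    W    W
Cells with no legal move (terminal, hence L): (0,0), (0,1), (0,2), (0,3).
The remaining L cells, each justified by listing all of its moves:
(1,4): moves to (0,4)(W), (1,0)(W); every one is W ⇒ L
(1,5): moves to (0,5)(W), (1,1)(W), (1,0)(W); every one is W ⇒ L
(3,0): moves to (2,0)(W), (1,0)(W); every one is W ⇒ L
(3,1): moves to (2,1)(W), (1,1)(W); every one is W ⇒ L
(3,2): moves to (2,2)(W), (1,2)(W); every one is W ⇒ L
(3,3): moves to (2,3)(W), (1,3)(W); every one is W ⇒ L
(4,4): moves to (3,4)(W), (2,4)(W), (4,0)(W); every one is W ⇒ L
(4,5): moves to (3,5)(W), (2,5)(W), (4,1)(W), (4,0)(W); every one is W ⇒ L
Every other cell has at least one move into one of the L cells above, so it is W.
L cells per row: a=0: 4, a=1: 2, a=2: 0, a=3: 4, a=4: 2, a=5: 0; total 12.

12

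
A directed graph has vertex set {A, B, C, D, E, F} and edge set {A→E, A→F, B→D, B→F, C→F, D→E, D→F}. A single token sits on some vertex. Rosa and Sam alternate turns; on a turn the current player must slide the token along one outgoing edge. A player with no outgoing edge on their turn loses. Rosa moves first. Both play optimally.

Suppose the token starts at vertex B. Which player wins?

Rosa wins.

Work bottom-up. With no move the player to move loses. Otherwise the position is W if at least one move leads to an L position for the opponent, and L if every move leads to a W.
Every edge goes from a vertex to one that appears earlier in the order F, E, D, A, B, C, so processing vertices in that order labels each vertex after all of its successors.
F: no outgoing edge → L
E: no outgoing edge → L
D: →E(L), so W
A: →E(L), so W
B: →F(L), so W
C: →F(L), so W
The starting position B is W: Rosa should move to F, handing over an L position.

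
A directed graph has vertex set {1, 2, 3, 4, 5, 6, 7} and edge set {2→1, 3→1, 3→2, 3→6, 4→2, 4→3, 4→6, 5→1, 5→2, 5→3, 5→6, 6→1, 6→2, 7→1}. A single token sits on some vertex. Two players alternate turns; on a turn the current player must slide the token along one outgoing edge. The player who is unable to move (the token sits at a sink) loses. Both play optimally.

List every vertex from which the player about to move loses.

1, 4

Compute win/loss labels from the base case upward. A position with no move is L. Any other position is W if it can reach an L in one move, else L.
Every edge goes from a vertex to one that appears earlier in the order 1, 2, 6, 3, 4, 7, 5, so processing vertices in that order labels each vertex after all of its successors.
1: no outgoing edge → L
2: reaches L-position 1 → W
6: reaches L-position 1 → W
3: reaches L-position 1 → W
4: only reaches 3(W), 6(W), 2(W), all W → L
7: reaches L-position 1 → W
5: reaches L-position 1 → W
Reading off the rows marked L gives the requested list; there are 2 such vertices.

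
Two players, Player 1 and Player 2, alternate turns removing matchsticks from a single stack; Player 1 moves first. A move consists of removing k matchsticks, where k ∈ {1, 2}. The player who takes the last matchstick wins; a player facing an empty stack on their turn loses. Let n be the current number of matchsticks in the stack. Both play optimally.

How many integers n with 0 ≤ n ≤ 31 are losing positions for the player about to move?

11

Positions with no move are L. A position that does have a move is losing for the player to move precisely when every available move leads to a winning position for the opponent. Fill in the labels:
n=0: no move → L
n=1: W (go to 0, an L position)
n=2: W (go to 0, an L position)
n=3: L (options 2(W), 1(W) are all W)
n=4: W (go to 3, an L position)
n=5: W (go to 3, an L position)
n=6: L (options 5(W), 4(W) are all W)
n=7: W (go to 6, an L position)
n=8: W (go to 6, an L position)
n=9: L (options 8(W), 7(W) are all W)
n=10: W (go to 9, an L position)
n=11: W (go to 9, an L position)
n=12: L (options 11(W), 10(W) are all W)
n=13: W (go to 12, an L position)
n=14: W (go to 12, an L position)
n=15: L (options 14(W), 13(W) are all W)
n=16: W (go to 15, an L position)
n=17: W (go to 15, an L position)
n=18: L (options 17(W), 16(W) are all W)
n=19: W (go to 18, an L position)
n=20: W (go to 18, an L position)
n=21: L (options 20(W), 19(W) are all W)
n=22: W (go to 21, an L position)
n=23: W (go to 21, an L position)
n=24: L (options 23(W), 22(W) are all W)
n=25: W (go to 24, an L position)
n=26: W (go to 24, an L position)
n=27: L (options 26(W), 25(W) are all W)
n=28: W (go to 27, an L position)
n=29: W (go to 27, an L position)
n=30: L (options 29(W), 28(W) are all W)
n=31: W (go to 30, an L position)
L entries with 0 ≤ n ≤ 31: n = 0, 3, 6, 9, 12, 15, 18, 21, 24, 27, 30; that makes 11.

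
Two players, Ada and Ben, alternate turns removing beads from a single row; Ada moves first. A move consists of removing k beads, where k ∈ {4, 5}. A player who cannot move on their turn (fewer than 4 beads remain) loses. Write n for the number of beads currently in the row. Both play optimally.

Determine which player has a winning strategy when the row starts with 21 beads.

Ben wins.

Build the W/L table. Terminal = L. A non-terminal position is W if it has a move to some L; otherwise it is L.
n=0: no move → L
n=1: no move → L
n=2: no move → L
n=3: no move → L
n=4: W (go to 0, an L position)
n=5: W (go to 1, an L position)
n=6: W (go to 2, an L position)
n=7: W (go to 3, an L position)
n=8: W (go to 3, an L position)
n=9: L (options 5(W), 4(W) are all W)
n=10: L (options 6(W), 5(W) are all W)
n=11: L (options 7(W), 6(W) are all W)
n=12: L (options 8(W), 7(W) are all W)
n=13: W (go to 9, an L position)
n=14: W (go to 10, an L position)
n=15: W (go to 11, an L position)
n=16: W (go to 12, an L position)
n=17: W (go to 12, an L position)
n=18: L (options 14(W), 13(W) are all W)
n=19: L (options 15(W), 14(W) are all W)
n=20: L (options 16(W), 15(W) are all W)
n=21: L (options 17(W), 16(W) are all W)
Every move from 21 reaches a W position, so the mover loses.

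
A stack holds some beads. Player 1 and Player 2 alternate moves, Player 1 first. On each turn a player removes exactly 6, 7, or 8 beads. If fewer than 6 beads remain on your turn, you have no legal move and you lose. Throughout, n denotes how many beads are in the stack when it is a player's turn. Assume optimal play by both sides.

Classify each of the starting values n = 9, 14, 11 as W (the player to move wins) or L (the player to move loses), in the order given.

Build the W/L table. Terminal = L. A non-terminal position is W if it has a move to some L; otherwise it is L.
n=0: no move → L
n=1: no move → L
n=2: no move → L
n=3: no move → L
n=4: no move → L
n=5: no move → L
n=6: can move to 0, which is L ⇒ W
n=7: can move to 1, which is L ⇒ W
n=8: can move to 2, which is L ⇒ W
n=9: can move to 3, which is L ⇒ W
n=10: can move to 4, which is L ⇒ W
n=11: can move to 5, which is L ⇒ W
n=12: can move to 5, which is L ⇒ W
n=13: can move to 5, which is L ⇒ W
n=14: moves to 8(W), 7(W), 6(W); every one is W ⇒ L

9: W, 14: L, 11: W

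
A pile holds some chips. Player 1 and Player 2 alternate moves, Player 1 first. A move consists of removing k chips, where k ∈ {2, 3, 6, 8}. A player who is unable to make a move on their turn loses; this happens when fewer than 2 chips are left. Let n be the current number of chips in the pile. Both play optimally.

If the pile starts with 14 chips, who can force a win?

Label each position W (a win for the player to move) or L (a loss). A position with no legal move is L; any other position is W exactly when some move reaches an L, and L when every move reaches a W.
n=0: no move → L
n=1: no move → L
n=2: W (go to 0, an L position)
n=3: W (go to 1, an L position)
n=4: W (go to 1, an L position)
n=5: L (options 3(W), 2(W) are all W)
n=6: W (go to 0, an L position)
n=7: W (go to 5, an L position)
n=8: W (go to 5, an L position)
n=9: W (go to 1, an L position)
n=10: L (options 8(W), 7(W), 4(W), 2(W) are all W)
n=11: W (go to 5, an L position)
n=12: W (go to 10, an L position)
n=13: W (go to 10, an L position)
n=14: L (options 12(W), 11(W), 8(W), 6(W) are all W)
Every move from 14 reaches a W position, so the mover loses.

Player 2 wins.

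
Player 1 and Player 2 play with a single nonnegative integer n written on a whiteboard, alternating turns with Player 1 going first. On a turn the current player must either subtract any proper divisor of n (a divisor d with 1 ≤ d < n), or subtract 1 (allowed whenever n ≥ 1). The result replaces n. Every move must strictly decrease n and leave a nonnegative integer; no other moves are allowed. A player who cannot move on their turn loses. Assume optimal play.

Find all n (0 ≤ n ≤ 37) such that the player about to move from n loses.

0, 2, 5, 7, 9, 11, 13, 15, 17, 19, 21, 23, 25, 27, 29, 31, 33, 35, 37

Classify positions by backward induction: terminal positions (no move available) are L. From any other position, the mover wins iff some move reaches an L.
n=0: no move → L
n=1: →0(L), so W
n=2: →1(W) only, which is W, so L
n=3: →2(L), so W
n=4: →2(L), so W
n=5: →4(W) only, which is W, so L
n=6: →5(L), so W
n=7: →6(W) only, which is W, so L
n=8: →7(L), so W
n=9: →6(W), 8(W) — all W, so L
n=10: →5(L), so W
n=11: →10(W) only, which is W, so L
n=12: →9(L), so W
n=13: →12(W) only, which is W, so L
n=14: →7(L), so W
n=15: →10(W), 12(W), 14(W) — all W, so L
n=16: →15(L), so W
n=17: →16(W) only, which is W, so L
n=18: →9(L), so W
n=19: →18(W) only, which is W, so L
n=20: →15(L), so W
n=21: →14(W), 18(W), 20(W) — all W, so L
n=22: →11(L), so W
n=23: →22(W) only, which is W, so L
n=24: →21(L), so W
n=25: →20(W), 24(W) — all W, so L
n=26: →13(L), so W
n=27: →18(W), 24(W), 26(W) — all W, so L
n=28: →21(L), so W
n=29: →28(W) only, which is W, so L
n=30: →15(L), so W
n=31: →30(W) only, which is W, so L
n=32: →31(L), so W
n=33: →22(W), 30(W), 32(W) — all W, so L
n=34: →17(L), so W
n=35: →28(W), 30(W), 34(W) — all W, so L
n=36: →27(L), so W
n=37: →36(W) only, which is W, so L
Reading off the rows marked L gives the requested list; there are 19 such values of n.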